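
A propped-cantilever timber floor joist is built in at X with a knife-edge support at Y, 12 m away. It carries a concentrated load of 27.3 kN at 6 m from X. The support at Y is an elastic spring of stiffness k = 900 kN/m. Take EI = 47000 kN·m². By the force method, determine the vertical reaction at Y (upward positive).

Remove the prop at Y; the released (primary) structure is a cantilever built in at X.
Free-end deflection of the primary structure under the applied loading (downward +):
  point load 27.3 at a = 6: Pa²(3L − a)/(6EI) = 4914/EI
Flexibility coefficient — unit upward force at Y: δ_{YY} = L³/(3EI) = 576/EI.
With EI = 47000 kN·m²: δ_0 = 0.10455 m and δ_{YY} = 0.012255 m/kN.
Compatibility — the spring shortens by R_Y/k under the reaction it provides: δ_0 − R_Y·δ_{YY} = R_Y/k. With 1/k = 0.001111 m/kN, R_Y = δ_0 / (δ_{YY} + 1/k) = 0.10455 / (0.012255 + 0.001111) = 7.822 kN.

R_Y = 7.822 kN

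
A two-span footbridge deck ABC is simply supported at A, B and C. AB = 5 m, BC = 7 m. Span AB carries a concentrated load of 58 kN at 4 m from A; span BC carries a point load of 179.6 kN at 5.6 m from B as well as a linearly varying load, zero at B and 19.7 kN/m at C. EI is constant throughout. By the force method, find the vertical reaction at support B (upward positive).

Take M_B as the redundant. Released structure: two simple spans AB and BC with a hinge at B.
End slopes at the hinge B, treating each span as simply supported:
  span AB: point load 58 at a = 4: Pab(L + a)/(6LEI) = 69.6/EI
  span BC: point load 179.6 at a = 5.6: Pab(L + b)/(6LEI) = 281.6/EI
  span BC: triangular load, peak 19.7: 7w₀L³/(360EI) = 131.4/EI
  relative rotation θ_0 = (69.6 + 413)/EI = 482.6/EI
A unit hogging moment at B produces rotation L₁/(3EI) + L₂/(3EI) = 4/EI.
Compatibility: M_B·(L₁+L₂)/(3EI) = θ_0, giving M_B = 120.7 kN·m (hogging).
Span AB, ΣM about A with M_B applied at B: R_B^{AB}·5 = 232 + 120.7, so R_B^{AB} = 70.53 kN and R_A = 58 − 70.53 = -12.53 kN.
Span BC, ΣM about C: R_B^{BC}·7 = 412.3 + 120.7, so R_B^{BC} = 76.14 kN and R_C = 248.6 − 76.14 = 172.4 kN.
R_B = 70.53 + 76.14 = 146.7 kN.

R_B = 146.7 kN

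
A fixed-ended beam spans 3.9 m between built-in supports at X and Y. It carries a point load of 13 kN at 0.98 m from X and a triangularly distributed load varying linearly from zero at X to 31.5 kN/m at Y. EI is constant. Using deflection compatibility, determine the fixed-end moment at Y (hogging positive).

M_Y = 26.35 kN·m

Take the two fixed-end moments M_X, M_Y as redundants; the released structure is the simple span XY.
On the primary (simply-supported) span, the end slopes from the loading are:
  at X: point load 13 at a = 0.98: Pab(L + b)/(6LEI) = 10.84/EI
  at Y: point load 13 at a = 0.98: Pab(L + a)/(6LEI) = 7.758/EI
  at X: triangular load, peak 31.5: 7w₀L³/(360EI) = 36.33/EI
  at Y: triangular load, peak 31.5: w₀L³/(45EI) = 41.52/EI
  θ_X0 = 47.18/EI,  θ_Y0 = 49.28/EI
Flexibility coefficients: a unit moment at one end gives L/(3EI) there and L/(6EI) at the far end, so f₁₁ = f₂₂ = 1.3/EI and f₁₂ = f₂₁ = 0.65/EI.
Compatibility — zero rotation at each built-in end:
  1.3 M_X + 0.65 M_Y = 47.18
  0.65 M_X + 1.3 M_Y = 49.28
Solving the pair gives M_X = 23.11 kN·m and M_Y = 26.35 kN·m (hogging).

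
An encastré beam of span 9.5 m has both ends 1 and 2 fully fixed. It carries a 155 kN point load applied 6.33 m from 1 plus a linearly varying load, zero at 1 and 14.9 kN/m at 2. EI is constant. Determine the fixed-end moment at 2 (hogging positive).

M_2 = 285.4 kN·m

Take the two fixed-end moments M_1, M_2 as redundants; the released structure is the simple span 12.
Simple-span end rotations at 1 and 2 under the given loads:
  at 1: point load 155 at a = 6.33: Pab(L + b)/(6LEI) = 691.3/EI
  at 2: point load 155 at a = 6.33: Pab(L + a)/(6LEI) = 863.8/EI
  at 1: triangular load, peak 14.9: 7w₀L³/(360EI) = 248.4/EI
  at 2: triangular load, peak 14.9: w₀L³/(45EI) = 283.9/EI
  θ_10 = 939.7/EI,  θ_20 = 1148/EI
Flexibility coefficients: a unit moment at one end gives L/(3EI) there and L/(6EI) at the far end, so f₁₁ = f₂₂ = 3.167/EI and f₁₂ = f₂₁ = 1.583/EI.
Compatibility — zero rotation at each built-in end:
  3.167 M_1 + 1.583 M_2 = 939.7
  1.583 M_1 + 3.167 M_2 = 1148
Solving the pair gives M_1 = 154.1 kN·m and M_2 = 285.4 kN·m (hogging).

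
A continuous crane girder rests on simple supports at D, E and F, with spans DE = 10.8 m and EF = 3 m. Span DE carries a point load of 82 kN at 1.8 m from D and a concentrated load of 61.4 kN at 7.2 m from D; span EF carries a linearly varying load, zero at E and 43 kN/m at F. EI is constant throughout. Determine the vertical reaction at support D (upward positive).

Take M_E as the redundant. Released structure: two simple spans DE and EF with a hinge at E.
End slopes at the hinge E, treating each span as simply supported:
  span DE: point load 82 at a = 1.8: Pab(L + a)/(6LEI) = 258.3/EI
  span DE: point load 61.4 at a = 7.2: Pab(L + a)/(6LEI) = 442.1/EI
  span EF: triangular load, peak 43: 7w₀L³/(360EI) = 22.57/EI
  relative rotation θ_0 = (700.4 + 22.57)/EI = 723/EI
A unit hogging moment at E produces rotation L₁/(3EI) + L₂/(3EI) = 4.6/EI.
Compatibility: M_E·(L₁+L₂)/(3EI) = θ_0, giving M_E = 157.2 kN·m (hogging).
Span DE, ΣM about D with M_E applied at E: R_E^{DE}·10.8 = 589.7 + 157.2, so R_E^{DE} = 69.15 kN and R_D = 143.4 − 69.15 = 74.25 kN.

R_D = 74.25 kN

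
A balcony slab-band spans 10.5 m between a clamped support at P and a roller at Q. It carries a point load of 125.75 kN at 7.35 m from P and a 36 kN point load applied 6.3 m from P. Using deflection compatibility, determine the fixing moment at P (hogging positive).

M_P = 243.7 kN·m

Take the reaction at Q as the redundant and release it; the primary structure is a cantilever fixed at P.
Free-end deflection of the primary structure under the applied loading (downward +):
  point load 125.75 at a = 7.35: Pa²(3L − a)/(6EI) = 27343/EI
  point load 36 at a = 6.3: Pa²(3L − a)/(6EI) = 6001/EI
  δ_0 = 33344/EI
Flexibility coefficient — unit upward force at Q: δ_{QQ} = L³/(3EI) = 385.9/EI.
Compatibility at Q: δ_0 − R_Q·δ_{QQ} = 0, so R_Q = 33344/385.9 = 86.41 kN.
Moment equilibrium about P: M_P = Σ(load moments about P) − R_Q·L = 1151 − 86.41×10.5 = 243.7 kN·m.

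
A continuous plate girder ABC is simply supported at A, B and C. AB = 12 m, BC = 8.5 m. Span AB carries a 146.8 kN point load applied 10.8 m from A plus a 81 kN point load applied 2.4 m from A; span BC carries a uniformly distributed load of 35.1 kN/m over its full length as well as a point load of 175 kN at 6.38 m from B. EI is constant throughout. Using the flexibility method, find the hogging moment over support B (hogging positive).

Release continuity at B by inserting a hinge; the redundant is the internal moment M_B. The primary structure is two simply-supported spans AB and BC.
Discontinuity in slope at B on the released structure — sum the simple-span end rotations:
  span AB: point load 146.8 at a = 10.8: Pab(L + a)/(6LEI) = 602.5/EI
  span AB: point load 81 at a = 2.4: Pab(L + a)/(6LEI) = 373.2/EI
  span BC: UDL 35.1: wL³/(24EI) = 898.2/EI
  span BC: point load 175 at a = 6.38: Pab(L + b)/(6LEI) = 492.9/EI
  relative rotation θ_0 = (975.7 + 1391)/EI = 2367/EI
A unit hogging moment at B produces rotation L₁/(3EI) + L₂/(3EI) = 6.833/EI.
Slope continuity at B: θ_0 = M_B·6.833/EI, so M_B = 2367/6.833 = 346.4 kN·m (hogging).

M_B = 346.4 kN·m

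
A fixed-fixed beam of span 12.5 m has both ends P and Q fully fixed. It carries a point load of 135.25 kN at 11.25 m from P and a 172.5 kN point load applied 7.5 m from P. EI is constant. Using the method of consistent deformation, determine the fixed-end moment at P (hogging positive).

M_P = 222.2 kN·m

Take the two fixed-end moments M_P, M_Q as redundants; the released structure is the simple span PQ.
On the primary (simply-supported) span, the end slopes from the loading are:
  at P: point load 135.25 at a = 11.25: Pab(L + b)/(6LEI) = 348.7/EI
  at Q: point load 135.25 at a = 11.25: Pab(L + a)/(6LEI) = 602.3/EI
  at P: point load 172.5 at a = 7.5: Pab(L + b)/(6LEI) = 1509/EI
  at Q: point load 172.5 at a = 7.5: Pab(L + a)/(6LEI) = 1725/EI
  θ_P0 = 1858/EI,  θ_Q0 = 2327/EI
Flexibility coefficients: a unit moment at one end gives L/(3EI) there and L/(6EI) at the far end, so f₁₁ = f₂₂ = 4.167/EI and f₁₂ = f₂₁ = 2.083/EI.
Compatibility — zero rotation at each built-in end:
  4.167 M_P + 2.083 M_Q = 1858
  2.083 M_P + 4.167 M_Q = 2327
Solving the pair gives M_P = 222.2 kN·m and M_Q = 447.4 kN·m (hogging).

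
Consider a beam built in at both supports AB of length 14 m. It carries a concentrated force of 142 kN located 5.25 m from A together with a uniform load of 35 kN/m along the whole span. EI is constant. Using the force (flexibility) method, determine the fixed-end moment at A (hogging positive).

Take the two fixed-end moments M_A, M_B as redundants; the released structure is the simple span AB.
End rotations of the released simple span under the applied load (×1/EI):
  at A: point load 142 at a = 5.25: Pab(L + b)/(6LEI) = 1767/EI
  at B: point load 142 at a = 5.25: Pab(L + a)/(6LEI) = 1495/EI
  at A: UDL 35: wL³/(24EI) = 4002/EI
  at B: UDL 35: wL³/(24EI) = 4002/EI
  θ_A0 = 5768/EI,  θ_B0 = 5497/EI
Flexibility coefficients: a unit moment at one end gives L/(3EI) there and L/(6EI) at the far end, so f₁₁ = f₂₂ = 4.667/EI and f₁₂ = f₂₁ = 2.333/EI.
Compatibility — zero rotation at each built-in end:
  4.667 M_A + 2.333 M_B = 5768
  2.333 M_A + 4.667 M_B = 5497
Solving the pair gives M_A = 862.9 kN·m and M_B = 746.4 kN·m (hogging).

M_A = 862.9 kN·m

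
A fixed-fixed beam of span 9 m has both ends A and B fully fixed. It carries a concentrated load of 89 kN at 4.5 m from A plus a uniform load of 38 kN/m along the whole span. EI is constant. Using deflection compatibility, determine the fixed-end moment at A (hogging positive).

Take the two fixed-end moments M_A, M_B as redundants; the released structure is the simple span AB.
Simple-span end rotations at A and B under the given loads:
  at A: point load 89 at a = 4.5: Pab(L + b)/(6LEI) = 450.6/EI
  at B: point load 89 at a = 4.5: Pab(L + a)/(6LEI) = 450.6/EI
  at A: UDL 38: wL³/(24EI) = 1154/EI
  at B: UDL 38: wL³/(24EI) = 1154/EI
  θ_A0 = 1605/EI,  θ_B0 = 1605/EI
Flexibility coefficients: a unit moment at one end gives L/(3EI) there and L/(6EI) at the far end, so f₁₁ = f₂₂ = 3/EI and f₁₂ = f₂₁ = 1.5/EI.
Compatibility — zero rotation at each built-in end:
  3 M_A + 1.5 M_B = 1605
  1.5 M_A + 3 M_B = 1605
Solving the pair gives M_A = 356.6 kN·m and M_B = 356.6 kN·m (hogging).

M_A = 356.6 kN·m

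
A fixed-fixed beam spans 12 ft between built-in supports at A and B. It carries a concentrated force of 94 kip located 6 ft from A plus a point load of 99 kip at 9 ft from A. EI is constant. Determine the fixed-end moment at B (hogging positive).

M_B = 308.1 kip·ft

Take the two fixed-end moments M_A, M_B as redundants; the released structure is the simple span AB.
Simple-span end rotations at A and B under the given loads:
  at A: point load 94 at a = 6: Pab(L + b)/(6LEI) = 846/EI
  at B: point load 94 at a = 6: Pab(L + a)/(6LEI) = 846/EI
  at A: point load 99 at a = 9: Pab(L + b)/(6LEI) = 556.9/EI
  at B: point load 99 at a = 9: Pab(L + a)/(6LEI) = 779.6/EI
  θ_A0 = 1403/EI,  θ_B0 = 1626/EI
Flexibility coefficients: a unit moment at one end gives L/(3EI) there and L/(6EI) at the far end, so f₁₁ = f₂₂ = 4/EI and f₁₂ = f₂₁ = 2/EI.
Compatibility — zero rotation at each built-in end:
  4 M_A + 2 M_B = 1403
  2 M_A + 4 M_B = 1626
Solving the pair gives M_A = 196.7 kip·ft and M_B = 308.1 kip·ft (hogging).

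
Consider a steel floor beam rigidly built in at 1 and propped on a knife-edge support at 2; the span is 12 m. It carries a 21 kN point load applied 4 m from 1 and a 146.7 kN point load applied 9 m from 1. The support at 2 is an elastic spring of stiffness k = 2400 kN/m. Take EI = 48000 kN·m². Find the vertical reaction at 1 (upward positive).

Choose R_2 as the redundant. The primary structure is the cantilever fixed at 1.
Free-end deflection of the primary structure under the applied loading (downward +):
  point load 21 at a = 4: Pa²(3L − a)/(6EI) = 1792/EI
  point load 146.7 at a = 9: Pa²(3L − a)/(6EI) = 53472/EI
  δ_0 = 55264/EI
Tip deflection under a unit load at 2: L³/(3EI) = 576/EI.
With EI = 48000 kN·m²: δ_0 = 1.1513 m and δ_{22} = 0.012 m/kN.
Compatibility — the spring shortens by R_2/k under the reaction it provides: δ_0 − R_2·δ_{22} = R_2/k. With 1/k = 0.000417 m/kN, R_2 = δ_0 / (δ_{22} + 1/k) = 1.1513 / (0.012 + 0.000417) = 92.73 kN.
Vertical equilibrium: R_1 = ΣP − R_2 = 167.7 − 92.73 = 74.97 kN.

R_1 = 74.97 kN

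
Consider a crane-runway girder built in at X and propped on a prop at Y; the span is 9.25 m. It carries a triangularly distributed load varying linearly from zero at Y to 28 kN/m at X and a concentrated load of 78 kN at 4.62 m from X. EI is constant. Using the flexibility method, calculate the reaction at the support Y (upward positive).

R_Y = 50.23 kN

Take the reaction at Y as the redundant and release it; the primary structure is a cantilever fixed at X.
Free-end deflection of the primary structure under the applied loading (downward +):
  triangular load, peak 28 at the fixed end: w₀L⁴/(30EI) = 6833/EI
  point load 78 at a = 4.62: Pa²(3L − a)/(6EI) = 6418/EI
  δ_0 = 13251/EI
Flexibility coefficient — unit upward force at Y: δ_{YY} = L³/(3EI) = 263.8/EI.
The prop prevents deflection at Y: R_Y = δ_0/δ_{YY} = 13251/263.8 = 50.23 kN.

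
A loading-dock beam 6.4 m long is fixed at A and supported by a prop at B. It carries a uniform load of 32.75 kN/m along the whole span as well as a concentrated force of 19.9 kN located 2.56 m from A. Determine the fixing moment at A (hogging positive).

M_A = 192.1 kN·m

Choose R_B as the redundant. The primary structure is the cantilever fixed at A.
Primary-structure tip deflection at B by superposition:
  UDL 32.75: wL⁴/(8EI) = 6868/EI
  point load 19.9 at a = 2.56: Pa²(3L − a)/(6EI) = 361.7/EI
  δ_0 = 7230/EI
Flexibility coefficient — unit upward force at B: δ_{BB} = L³/(3EI) = 87.38/EI.
Compatibility at B: δ_0 − R_B·δ_{BB} = 0, so R_B = 7230/87.38 = 82.74 kN.
Moment equilibrium about A: M_A = Σ(load moments about A) − R_B·L = 721.7 − 82.74×6.4 = 192.1 kN·m.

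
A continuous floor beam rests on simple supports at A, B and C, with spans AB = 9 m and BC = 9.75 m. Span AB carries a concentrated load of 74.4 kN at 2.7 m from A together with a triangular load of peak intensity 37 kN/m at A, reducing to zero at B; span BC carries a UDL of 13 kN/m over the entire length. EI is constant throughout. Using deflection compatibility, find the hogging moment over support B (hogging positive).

Release continuity at B by inserting a hinge; the redundant is the internal moment M_B. The primary structure is two simply-supported spans AB and BC.
Discontinuity in slope at B on the released structure — sum the simple-span end rotations:
  span AB: point load 74.4 at a = 2.7: Pab(L + a)/(6LEI) = 274.2/EI
  span AB: triangular load, peak 37: 7w₀L³/(360EI) = 524.5/EI
  span BC: UDL 13: wL³/(24EI) = 502/EI
  relative rotation θ_0 = (798.7 + 502)/EI = 1301/EI
A unit hogging moment at B produces rotation L₁/(3EI) + L₂/(3EI) = 6.25/EI.
Slope continuity at B: θ_0 = M_B·6.25/EI, so M_B = 1301/6.25 = 208.1 kN·m (hogging).

M_B = 208.1 kN·m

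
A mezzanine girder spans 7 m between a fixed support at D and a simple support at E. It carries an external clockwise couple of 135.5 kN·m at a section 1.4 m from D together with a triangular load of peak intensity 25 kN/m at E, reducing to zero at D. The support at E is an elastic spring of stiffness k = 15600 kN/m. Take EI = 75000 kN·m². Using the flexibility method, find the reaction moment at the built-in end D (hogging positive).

M_D = 150.3 kN·m

Remove the prop at E; the released (primary) structure is a cantilever built in at D.
Free-end deflection of the primary structure under the applied loading (downward +):
  clockwise couple 135.5 at a = 1.4: M₀a(2L − a)/(2EI) = 1195/EI
  triangular load, peak 25 at the free end: 11w₀L⁴/(120EI) = 5502/EI
  δ_0 = 6697/EI
Tip deflection under a unit load at E: L³/(3EI) = 114.3/EI.
With EI = 75000 kN·m²: δ_0 = 0.089299 m and δ_{EE} = 0.001524 m/kN.
Compatibility — the spring shortens by R_E/k under the reaction it provides: δ_0 − R_E·δ_{EE} = R_E/k. With 1/k = 0.000064 m/kN, R_E = δ_0 / (δ_{EE} + 1/k) = 0.089299 / (0.001524 + 0.000064) = 56.21 kN.
Moment equilibrium about D: M_D = Σ(load moments about D) − R_E·L = 543.8 − 56.21×7 = 150.3 kN·m.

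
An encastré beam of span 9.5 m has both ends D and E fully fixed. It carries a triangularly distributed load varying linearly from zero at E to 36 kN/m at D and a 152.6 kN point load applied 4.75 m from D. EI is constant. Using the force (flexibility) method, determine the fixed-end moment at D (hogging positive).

M_D = 343.7 kN·m

Take the two fixed-end moments M_D, M_E as redundants; the released structure is the simple span DE.
End rotations of the released simple span under the applied load (×1/EI):
  at D: triangular load, peak 36: w₀L³/(45EI) = 685.9/EI
  at E: triangular load, peak 36: 7w₀L³/(360EI) = 600.2/EI
  at D: point load 152.6 at a = 4.75: Pab(L + b)/(6LEI) = 860.8/EI
  at E: point load 152.6 at a = 4.75: Pab(L + a)/(6LEI) = 860.8/EI
  θ_D0 = 1547/EI,  θ_E0 = 1461/EI
Flexibility coefficients: a unit moment at one end gives L/(3EI) there and L/(6EI) at the far end, so f₁₁ = f₂₂ = 3.167/EI and f₁₂ = f₂₁ = 1.583/EI.
Compatibility — zero rotation at each built-in end:
  3.167 M_D + 1.583 M_E = 1547
  1.583 M_D + 3.167 M_E = 1461
Solving the pair gives M_D = 343.7 kN·m and M_E = 289.5 kN·m (hogging).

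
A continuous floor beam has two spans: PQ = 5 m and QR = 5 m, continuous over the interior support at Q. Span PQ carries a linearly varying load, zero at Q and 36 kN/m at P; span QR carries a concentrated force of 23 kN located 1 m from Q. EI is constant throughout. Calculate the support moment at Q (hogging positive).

M_Q = 34.53 kN·m

Take M_Q as the redundant. Released structure: two simple spans PQ and QR with a hinge at Q.
Discontinuity in slope at Q on the released structure — sum the simple-span end rotations:
  span PQ: triangular load, peak 36: 7w₀L³/(360EI) = 87.5/EI
  span QR: point load 23 at a = 1: Pab(L + b)/(6LEI) = 27.6/EI
  relative rotation θ_0 = (87.5 + 27.6)/EI = 115.1/EI
A unit hogging moment at Q produces rotation L₁/(3EI) + L₂/(3EI) = 3.333/EI.
Compatibility: M_Q·(L₁+L₂)/(3EI) = θ_0, giving M_Q = 34.53 kN·m (hogging).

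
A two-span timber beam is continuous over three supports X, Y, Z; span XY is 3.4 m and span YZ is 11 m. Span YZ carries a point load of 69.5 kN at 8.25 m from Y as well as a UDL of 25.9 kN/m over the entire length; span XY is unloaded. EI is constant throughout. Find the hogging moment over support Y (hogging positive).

Insert a hinge at Y; M_Y is the redundant, and each span becomes simply supported.
Rotations at Y on the released spans (each span's end-slope, ×1/EI):
  span YZ: point load 69.5 at a = 8.25: Pab(L + b)/(6LEI) = 328.5/EI
  span YZ: UDL 25.9: wL³/(24EI) = 1436/EI
  relative rotation θ_0 = (0 + 1765)/EI = 1765/EI
A unit hogging moment at Y produces rotation L₁/(3EI) + L₂/(3EI) = 4.8/EI.
Compatibility: M_Y·(L₁+L₂)/(3EI) = θ_0, giving M_Y = 367.7 kN·m (hogging).

M_Y = 367.7 kN·m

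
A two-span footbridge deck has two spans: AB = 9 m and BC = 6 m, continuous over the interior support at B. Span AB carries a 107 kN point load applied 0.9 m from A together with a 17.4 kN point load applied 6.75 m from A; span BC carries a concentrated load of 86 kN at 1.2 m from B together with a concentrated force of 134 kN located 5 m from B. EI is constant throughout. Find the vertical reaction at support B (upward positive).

R_B = 142.6 kN

Take M_B as the redundant. Released structure: two simple spans AB and BC with a hinge at B.
Discontinuity in slope at B on the released structure — sum the simple-span end rotations:
  span AB: point load 107 at a = 0.9: Pab(L + a)/(6LEI) = 143/EI
  span AB: point load 17.4 at a = 6.75: Pab(L + a)/(6LEI) = 77.08/EI
  span BC: point load 86 at a = 1.2: Pab(L + b)/(6LEI) = 148.6/EI
  span BC: point load 134 at a = 5: Pab(L + b)/(6LEI) = 130.3/EI
  relative rotation θ_0 = (220.1 + 278.9)/EI = 499/EI
A unit hogging moment at B produces rotation L₁/(3EI) + L₂/(3EI) = 5/EI.
Compatibility: M_B·(L₁+L₂)/(3EI) = θ_0, giving M_B = 99.79 kN·m (hogging).
Span AB, ΣM about A with M_B applied at B: R_B^{AB}·9 = 213.8 + 99.79, so R_B^{AB} = 34.84 kN and R_A = 124.4 − 34.84 = 89.56 kN.
Span BC, ΣM about C: R_B^{BC}·6 = 546.8 + 99.79, so R_B^{BC} = 107.8 kN and R_C = 220 − 107.8 = 112.2 kN.
R_B = 34.84 + 107.8 = 142.6 kN.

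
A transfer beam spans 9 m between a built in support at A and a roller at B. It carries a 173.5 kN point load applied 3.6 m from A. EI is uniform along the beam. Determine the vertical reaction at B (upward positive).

Release the roller at B. Primary structure: cantilever fixed at A.
Primary-structure tip deflection at B by superposition:
  point load 173.5 at a = 3.6: Pa²(3L − a)/(6EI) = 8769/EI
Tip deflection under a unit load at B: L³/(3EI) = 243/EI.
Compatibility at B: δ_0 − R_B·δ_{BB} = 0, so R_B = 8769/243 = 36.09 kN.

R_B = 36.09 kN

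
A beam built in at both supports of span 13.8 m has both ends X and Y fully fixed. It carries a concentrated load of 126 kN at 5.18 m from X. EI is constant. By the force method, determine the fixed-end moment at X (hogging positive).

M_X = 254.7 kN·m

Take the two fixed-end moments M_X, M_Y as redundants; the released structure is the simple span XY.
On the primary (simply-supported) span, the end slopes from the loading are:
  at X: point load 126 at a = 5.18: Pab(L + b)/(6LEI) = 1523/EI
  at Y: point load 126 at a = 5.18: Pab(L + a)/(6LEI) = 1290/EI
  θ_X0 = 1523/EI,  θ_Y0 = 1290/EI
Flexibility coefficients: a unit moment at one end gives L/(3EI) there and L/(6EI) at the far end, so f₁₁ = f₂₂ = 4.6/EI and f₁₂ = f₂₁ = 2.3/EI.
Compatibility — zero rotation at each built-in end:
  4.6 M_X + 2.3 M_Y = 1523
  2.3 M_X + 4.6 M_Y = 1290
Solving the pair gives M_X = 254.7 kN·m and M_Y = 153 kN·m (hogging).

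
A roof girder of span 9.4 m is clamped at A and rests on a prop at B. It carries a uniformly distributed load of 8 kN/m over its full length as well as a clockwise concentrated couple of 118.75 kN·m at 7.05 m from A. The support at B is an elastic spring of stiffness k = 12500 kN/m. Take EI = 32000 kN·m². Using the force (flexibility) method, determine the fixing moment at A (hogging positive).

Take the reaction at B as the redundant and release it; the primary structure is a cantilever fixed at A.
Primary-structure tip deflection at B by superposition:
  UDL 8: wL⁴/(8EI) = 7807/EI
  clockwise couple 118.75 at a = 7.05: M₀a(2L − a)/(2EI) = 4918/EI
  δ_0 = 12726/EI
Flexibility coefficient — unit upward force at B: δ_{BB} = L³/(3EI) = 276.9/EI.
With EI = 32000 kN·m²: δ_0 = 0.39769 m and δ_{BB} = 0.008652 m/kN.
Compatibility — the spring shortens by R_B/k under the reaction it provides: δ_0 − R_B·δ_{BB} = R_B/k. With 1/k = 0.00008 m/kN, R_B = δ_0 / (δ_{BB} + 1/k) = 0.39769 / (0.008652 + 0.00008) = 45.54 kN.
Moment equilibrium about A: M_A = Σ(load moments about A) − R_B·L = 472.2 − 45.54×9.4 = 44.08 kN·m.

M_A = 44.08 kN·m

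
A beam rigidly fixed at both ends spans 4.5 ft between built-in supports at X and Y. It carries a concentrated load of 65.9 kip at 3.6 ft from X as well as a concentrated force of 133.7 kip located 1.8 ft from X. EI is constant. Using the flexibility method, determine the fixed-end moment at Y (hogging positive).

Release both end moments; the primary structure is a simply-supported span XY with redundants M_X and M_Y.
On the primary (simply-supported) span, the end slopes from the loading are:
  at X: point load 65.9 at a = 3.6: Pab(L + b)/(6LEI) = 42.7/EI
  at Y: point load 65.9 at a = 3.6: Pab(L + a)/(6LEI) = 64.05/EI
  at X: point load 133.7 at a = 1.8: Pab(L + b)/(6LEI) = 173.3/EI
  at Y: point load 133.7 at a = 1.8: Pab(L + a)/(6LEI) = 151.6/EI
  θ_X0 = 216/EI,  θ_Y0 = 215.7/EI
Flexibility coefficients: a unit moment at one end gives L/(3EI) there and L/(6EI) at the far end, so f₁₁ = f₂₂ = 1.5/EI and f₁₂ = f₂₁ = 0.75/EI.
Compatibility — zero rotation at each built-in end:
  1.5 M_X + 0.75 M_Y = 216
  0.75 M_X + 1.5 M_Y = 215.7
Solving the pair gives M_X = 96.13 kip·ft and M_Y = 95.72 kip·ft (hogging).

M_Y = 95.72 kip·ft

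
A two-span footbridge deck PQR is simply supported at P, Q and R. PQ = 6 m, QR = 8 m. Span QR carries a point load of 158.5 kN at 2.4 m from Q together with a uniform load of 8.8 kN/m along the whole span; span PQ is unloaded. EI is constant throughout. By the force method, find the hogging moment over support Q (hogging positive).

Release continuity at Q by inserting a hinge; the redundant is the internal moment M_Q. The primary structure is two simply-supported spans PQ and QR.
End slopes at the hinge Q, treating each span as simply supported:
  span QR: point load 158.5 at a = 2.4: Pab(L + b)/(6LEI) = 603.6/EI
  span QR: UDL 8.8: wL³/(24EI) = 187.7/EI
  relative rotation θ_0 = (0 + 791.3)/EI = 791.3/EI
A unit hogging moment at Q produces rotation L₁/(3EI) + L₂/(3EI) = 4.667/EI.
Slope continuity at Q: θ_0 = M_Q·4.667/EI, so M_Q = 791.3/4.667 = 169.6 kN·m (hogging).

M_Q = 169.6 kN·m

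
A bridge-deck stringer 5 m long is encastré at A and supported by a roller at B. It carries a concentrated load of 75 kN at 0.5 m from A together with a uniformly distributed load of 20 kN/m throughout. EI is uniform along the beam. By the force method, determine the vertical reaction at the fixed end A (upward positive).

Choose R_B as the redundant. The primary structure is the cantilever fixed at A.
Primary-structure tip deflection at B by superposition:
  point load 75 at a = 0.5: Pa²(3L − a)/(6EI) = 45.31/EI
  UDL 20: wL⁴/(8EI) = 1562/EI
  δ_0 = 1608/EI
Tip deflection under a unit load at B: L³/(3EI) = 41.67/EI.
The prop prevents deflection at B: R_B = δ_0/δ_{BB} = 1608/41.67 = 38.59 kN.
Vertical equilibrium: R_A = ΣP − R_B = 175 − 38.59 = 136.4 kN.

R_A = 136.4 kN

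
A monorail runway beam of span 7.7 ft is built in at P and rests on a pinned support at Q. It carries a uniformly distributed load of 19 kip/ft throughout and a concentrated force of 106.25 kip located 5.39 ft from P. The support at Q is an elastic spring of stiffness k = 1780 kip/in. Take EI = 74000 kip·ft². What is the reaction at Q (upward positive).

R_Q = 112.2 kip

Release the roller at Q. Primary structure: cantilever fixed at P.
Free-end deflection of the primary structure under the applied loading (downward +):
  UDL 19: wL⁴/(8EI) = 8349/EI
  point load 106.25 at a = 5.39: Pa²(3L − a)/(6EI) = 9111/EI
  δ_0 = 17460/EI
Tip deflection under a unit load at Q: L³/(3EI) = 152.2/EI.
With EI = 74000 kip·ft²: δ_0 = 0.23595 ft and δ_{QQ} = 0.002056 ft/kip.
Compatibility — the spring shortens by R_Q/k under the reaction it provides: δ_0 − R_Q·δ_{QQ} = R_Q/k. With 1/k = 1/(1780×12) ft/kip = 0.000047 ft/kip, R_Q = δ_0 / (δ_{QQ} + 1/k) = 0.23595 / (0.002056 + 0.000047) = 112.2 kip.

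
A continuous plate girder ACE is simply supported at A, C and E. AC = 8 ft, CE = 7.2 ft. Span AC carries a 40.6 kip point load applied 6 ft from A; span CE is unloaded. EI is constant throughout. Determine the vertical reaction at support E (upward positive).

R_E = -3.895 kip

Release continuity at C by inserting a hinge; the redundant is the internal moment M_C. The primary structure is two simply-supported spans AC and CE.
End slopes at the hinge C, treating each span as simply supported:
  span AC: point load 40.6 at a = 6: Pab(L + a)/(6LEI) = 142.1/EI
  relative rotation θ_0 = (142.1 + 0)/EI = 142.1/EI
A unit hogging moment at C produces rotation L₁/(3EI) + L₂/(3EI) = 5.067/EI.
Slope continuity at C: θ_0 = M_C·5.067/EI, so M_C = 142.1/5.067 = 28.05 kip·ft (hogging).
Span CE, ΣM about E: R_C^{CE}·7.2 = 0 + 28.05, so R_C^{CE} = 3.895 kip and R_E = 0 − 3.895 = -3.895 kip.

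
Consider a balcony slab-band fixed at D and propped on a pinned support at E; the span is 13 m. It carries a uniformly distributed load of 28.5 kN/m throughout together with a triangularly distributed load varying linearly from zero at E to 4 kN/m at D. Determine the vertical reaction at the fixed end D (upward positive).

R_D = 252.4 kN

Take the reaction at E as the redundant and release it; the primary structure is a cantilever fixed at D.
Deflection at E on the released cantilever, summing each load's contribution:
  UDL 28.5: wL⁴/(8EI) = 101749/EI
  triangular load, peak 4 at the fixed end: w₀L⁴/(30EI) = 3808/EI
  δ_0 = 105557/EI
Tip deflection under a unit load at E: L³/(3EI) = 732.3/EI.
The prop prevents deflection at E: R_E = δ_0/δ_{EE} = 105557/732.3 = 144.1 kN.
Vertical equilibrium: R_D = ΣP − R_E = 396.5 − 144.1 = 252.4 kN.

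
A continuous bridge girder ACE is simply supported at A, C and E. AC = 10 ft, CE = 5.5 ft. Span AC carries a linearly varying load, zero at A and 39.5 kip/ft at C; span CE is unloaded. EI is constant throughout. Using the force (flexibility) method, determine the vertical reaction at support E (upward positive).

Release continuity at C by inserting a hinge; the redundant is the internal moment M_C. The primary structure is two simply-supported spans AC and CE.
Discontinuity in slope at C on the released structure — sum the simple-span end rotations:
  span AC: triangular load, peak 39.5: w₀L³/(45EI) = 877.8/EI
  relative rotation θ_0 = (877.8 + 0)/EI = 877.8/EI
A unit hogging moment at C produces rotation L₁/(3EI) + L₂/(3EI) = 5.167/EI.
Compatibility: M_C·(L₁+L₂)/(3EI) = θ_0, giving M_C = 169.9 kip·ft (hogging).
Span CE, ΣM about E: R_C^{CE}·5.5 = 0 + 169.9, so R_C^{CE} = 30.89 kip and R_E = 0 − 30.89 = -30.89 kip.

R_E = -30.89 kip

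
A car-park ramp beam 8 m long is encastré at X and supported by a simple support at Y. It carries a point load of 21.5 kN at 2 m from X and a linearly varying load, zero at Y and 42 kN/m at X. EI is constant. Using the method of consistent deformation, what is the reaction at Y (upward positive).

Remove the prop at Y; the released (primary) structure is a cantilever built in at X.
Downward deflection at the released point Y due to the loads:
  point load 21.5 at a = 2: Pa²(3L − a)/(6EI) = 315.3/EI
  triangular load, peak 42 at the fixed end: w₀L⁴/(30EI) = 5734/EI
  δ_0 = 6050/EI
Tip deflection under a unit load at Y: L³/(3EI) = 170.7/EI.
Compatibility at Y: δ_0 − R_Y·δ_{YY} = 0, so R_Y = 6050/170.7 = 35.45 kN.

R_Y = 35.45 kN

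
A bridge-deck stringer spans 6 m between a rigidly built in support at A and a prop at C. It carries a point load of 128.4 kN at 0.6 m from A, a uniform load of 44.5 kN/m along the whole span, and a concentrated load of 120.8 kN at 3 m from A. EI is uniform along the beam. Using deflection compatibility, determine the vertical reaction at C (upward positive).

R_C = 139.7 kN

Take the reaction at C as the redundant and release it; the primary structure is a cantilever fixed at A.
Downward deflection at the released point C due to the loads:
  point load 128.4 at a = 0.6: Pa²(3L − a)/(6EI) = 134/EI
  UDL 44.5: wL⁴/(8EI) = 7209/EI
  point load 120.8 at a = 3: Pa²(3L − a)/(6EI) = 2718/EI
  δ_0 = 10061/EI
Flexibility coefficient — unit upward force at C: δ_{CC} = L³/(3EI) = 72/EI.
Compatibility at C: δ_0 − R_C·δ_{CC} = 0, so R_C = 10061/72 = 139.7 kN.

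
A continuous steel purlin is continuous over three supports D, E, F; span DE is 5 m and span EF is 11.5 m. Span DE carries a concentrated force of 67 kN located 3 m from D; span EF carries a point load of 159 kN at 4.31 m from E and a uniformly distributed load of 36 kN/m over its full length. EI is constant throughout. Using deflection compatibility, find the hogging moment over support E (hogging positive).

M_E = 676.9 kN·m

Insert a hinge at E; M_E is the redundant, and each span becomes simply supported.
Rotations at E on the released spans (each span's end-slope, ×1/EI):
  span DE: point load 67 at a = 3: Pab(L + a)/(6LEI) = 107.2/EI
  span EF: point load 159 at a = 4.31: Pab(L + b)/(6LEI) = 1335/EI
  span EF: UDL 36: wL³/(24EI) = 2281/EI
  relative rotation θ_0 = (107.2 + 3616)/EI = 3723/EI
A unit hogging moment at E produces rotation L₁/(3EI) + L₂/(3EI) = 5.5/EI.
Compatibility: M_E·(L₁+L₂)/(3EI) = θ_0, giving M_E = 676.9 kN·m (hogging).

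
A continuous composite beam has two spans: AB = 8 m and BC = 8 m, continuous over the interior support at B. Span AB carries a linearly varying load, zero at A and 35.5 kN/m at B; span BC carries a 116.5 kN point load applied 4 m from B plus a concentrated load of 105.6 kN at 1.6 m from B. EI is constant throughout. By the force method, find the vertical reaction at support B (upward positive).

Take M_B as the redundant. Released structure: two simple spans AB and BC with a hinge at B.
Rotations at B on the released spans (each span's end-slope, ×1/EI):
  span AB: triangular load, peak 35.5: w₀L³/(45EI) = 403.9/EI
  span BC: point load 116.5 at a = 4: Pab(L + b)/(6LEI) = 466/EI
  span BC: point load 105.6 at a = 1.6: Pab(L + b)/(6LEI) = 324.4/EI
  relative rotation θ_0 = (403.9 + 790.4)/EI = 1194/EI
A unit hogging moment at B produces rotation L₁/(3EI) + L₂/(3EI) = 5.333/EI.
Slope continuity at B: θ_0 = M_B·5.333/EI, so M_B = 1194/5.333 = 223.9 kN·m (hogging).
Span AB, ΣM about A with M_B applied at B: R_B^{AB}·8 = 757.3 + 223.9, so R_B^{AB} = 122.7 kN and R_A = 142 − 122.7 = 19.34 kN.
Span BC, ΣM about C: R_B^{BC}·8 = 1142 + 223.9, so R_B^{BC} = 170.7 kN and R_C = 222.1 − 170.7 = 51.38 kN.
R_B = 122.7 + 170.7 = 293.4 kN.

R_B = 293.4 kN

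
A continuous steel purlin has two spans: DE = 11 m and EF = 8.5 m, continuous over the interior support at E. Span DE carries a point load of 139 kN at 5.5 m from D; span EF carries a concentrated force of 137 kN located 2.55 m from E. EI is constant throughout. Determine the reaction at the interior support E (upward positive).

R_E = 218 kN

Insert a hinge at E; M_E is the redundant, and each span becomes simply supported.
End slopes at the hinge E, treating each span as simply supported:
  span DE: point load 139 at a = 5.5: Pab(L + a)/(6LEI) = 1051/EI
  span EF: point load 137 at a = 2.55: Pab(L + b)/(6LEI) = 588.9/EI
  relative rotation θ_0 = (1051 + 588.9)/EI = 1640/EI
A unit hogging moment at E produces rotation L₁/(3EI) + L₂/(3EI) = 6.5/EI.
Slope continuity at E: θ_0 = M_E·6.5/EI, so M_E = 1640/6.5 = 252.3 kN·m (hogging).
Span DE, ΣM about D with M_E applied at E: R_E^{DE}·11 = 764.5 + 252.3, so R_E^{DE} = 92.44 kN and R_D = 139 − 92.44 = 46.56 kN.
Span EF, ΣM about F: R_E^{EF}·8.5 = 815.1 + 252.3, so R_E^{EF} = 125.6 kN and R_F = 137 − 125.6 = 11.41 kN.
R_E = 92.44 + 125.6 = 218 kN.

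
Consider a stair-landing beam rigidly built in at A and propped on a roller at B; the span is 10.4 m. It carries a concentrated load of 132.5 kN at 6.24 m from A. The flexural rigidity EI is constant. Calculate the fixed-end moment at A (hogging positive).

M_A = 231.5 kN·m

Take the reaction at B as the redundant and release it; the primary structure is a cantilever fixed at A.
Deflection at B on the released cantilever, summing each load's contribution:
  point load 132.5 at a = 6.24: Pa²(3L − a)/(6EI) = 21462/EI
Flexibility coefficient — unit upward force at B: δ_{BB} = L³/(3EI) = 375/EI.
Compatibility at B: δ_0 − R_B·δ_{BB} = 0, so R_B = 21462/375 = 57.24 kN.
Moment equilibrium about A: M_A = Σ(load moments about A) − R_B·L = 826.8 − 57.24×10.4 = 231.5 kN·m.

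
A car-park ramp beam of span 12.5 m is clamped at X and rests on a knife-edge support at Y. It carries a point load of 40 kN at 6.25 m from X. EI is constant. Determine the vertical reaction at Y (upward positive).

Choose R_Y as the redundant. The primary structure is the cantilever fixed at X.
Free-end deflection of the primary structure under the applied loading (downward +):
  point load 40 at a = 6.25: Pa²(3L − a)/(6EI) = 8138/EI
Flexibility coefficient — unit upward force at Y: δ_{YY} = L³/(3EI) = 651/EI.
Compatibility at Y: δ_0 − R_Y·δ_{YY} = 0, so R_Y = 8138/651 = 12.5 kN.

R_Y = 12.5 kN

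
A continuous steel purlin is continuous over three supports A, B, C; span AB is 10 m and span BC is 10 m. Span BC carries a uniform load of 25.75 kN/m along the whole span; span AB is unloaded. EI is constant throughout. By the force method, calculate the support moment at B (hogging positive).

M_B = 160.9 kN·m

Insert a hinge at B; M_B is the redundant, and each span becomes simply supported.
Discontinuity in slope at B on the released structure — sum the simple-span end rotations:
  span BC: UDL 25.75: wL³/(24EI) = 1073/EI
  relative rotation θ_0 = (0 + 1073)/EI = 1073/EI
A unit hogging moment at B produces rotation L₁/(3EI) + L₂/(3EI) = 6.667/EI.
Slope continuity at B: θ_0 = M_B·6.667/EI, so M_B = 1073/6.667 = 160.9 kN·m (hogging).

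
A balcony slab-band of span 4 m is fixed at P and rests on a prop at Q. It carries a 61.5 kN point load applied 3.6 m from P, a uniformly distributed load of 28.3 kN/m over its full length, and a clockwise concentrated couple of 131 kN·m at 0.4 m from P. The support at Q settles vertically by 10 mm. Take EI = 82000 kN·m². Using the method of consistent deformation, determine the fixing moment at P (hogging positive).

Remove the prop at Q; the released (primary) structure is a cantilever built in at P.
Downward deflection at the released point Q due to the loads:
  point load 61.5 at a = 3.6: Pa²(3L − a)/(6EI) = 1116/EI
  UDL 28.3: wL⁴/(8EI) = 905.6/EI
  clockwise couple 131 at a = 0.4: M₀a(2L − a)/(2EI) = 199.1/EI
  δ_0 = 2221/EI
Tip deflection under a unit load at Q: L³/(3EI) = 21.33/EI.
With EI = 82000 kN·m²: δ_0 = 0.02708 m and δ_{QQ} = 0.00026 m/kN.
Compatibility — the beam at Q must follow the support down by 0.01 m: δ_0 − R_Q·δ_{QQ} = 0.01, so R_Q = (0.02708 − 0.01)/0.00026 = 65.65 kN.
Moment equilibrium about P: M_P = Σ(load moments about P) − R_Q·L = 578.8 − 65.65×4 = 316.2 kN·m.

M_P = 316.2 kN·m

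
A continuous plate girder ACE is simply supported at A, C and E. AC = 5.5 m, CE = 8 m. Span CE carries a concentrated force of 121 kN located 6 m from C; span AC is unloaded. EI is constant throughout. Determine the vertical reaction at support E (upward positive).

R_E = 82.35 kN

Insert a hinge at C; M_C is the redundant, and each span becomes simply supported.
Discontinuity in slope at C on the released structure — sum the simple-span end rotations:
  span CE: point load 121 at a = 6: Pab(L + b)/(6LEI) = 302.5/EI
  relative rotation θ_0 = (0 + 302.5)/EI = 302.5/EI
A unit hogging moment at C produces rotation L₁/(3EI) + L₂/(3EI) = 4.5/EI.
Compatibility: M_C·(L₁+L₂)/(3EI) = θ_0, giving M_C = 67.22 kN·m (hogging).
Span CE, ΣM about E: R_C^{CE}·8 = 242 + 67.22, so R_C^{CE} = 38.65 kN and R_E = 121 − 38.65 = 82.35 kN.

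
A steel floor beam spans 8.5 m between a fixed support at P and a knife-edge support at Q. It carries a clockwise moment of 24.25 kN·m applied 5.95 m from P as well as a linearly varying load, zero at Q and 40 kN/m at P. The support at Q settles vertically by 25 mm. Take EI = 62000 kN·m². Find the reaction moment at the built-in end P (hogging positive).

Remove the prop at Q; the released (primary) structure is a cantilever built in at P.
Deflection at Q on the released cantilever, summing each load's contribution:
  clockwise couple 24.25 at a = 5.95: M₀a(2L − a)/(2EI) = 797.2/EI
  triangular load, peak 40 at the fixed end: w₀L⁴/(30EI) = 6960/EI
  δ_0 = 7757/EI
Flexibility coefficient — unit upward force at Q: δ_{QQ} = L³/(3EI) = 204.7/EI.
With EI = 62000 kN·m²: δ_0 = 0.12512 m and δ_{QQ} = 0.003302 m/kN.
Compatibility — the beam at Q must follow the support down by 0.025 m: δ_0 − R_Q·δ_{QQ} = 0.025, so R_Q = (0.12512 − 0.025)/0.003302 = 30.32 kN.
Moment equilibrium about P: M_P = Σ(load moments about P) − R_Q·L = 505.9 − 30.32×8.5 = 248.2 kN·m.

M_P = 248.2 kN·m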